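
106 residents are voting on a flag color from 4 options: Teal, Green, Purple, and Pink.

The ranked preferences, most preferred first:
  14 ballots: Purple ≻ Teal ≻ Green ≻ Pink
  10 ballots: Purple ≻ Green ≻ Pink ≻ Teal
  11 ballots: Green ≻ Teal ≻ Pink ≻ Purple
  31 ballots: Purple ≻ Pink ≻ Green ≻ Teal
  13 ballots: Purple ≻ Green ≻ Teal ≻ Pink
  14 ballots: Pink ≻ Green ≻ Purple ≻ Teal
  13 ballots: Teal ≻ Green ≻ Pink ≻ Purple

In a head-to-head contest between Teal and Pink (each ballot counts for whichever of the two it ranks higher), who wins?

Teal is ranked above Pink on 51 ballots; Pink above Teal on 55.

Pink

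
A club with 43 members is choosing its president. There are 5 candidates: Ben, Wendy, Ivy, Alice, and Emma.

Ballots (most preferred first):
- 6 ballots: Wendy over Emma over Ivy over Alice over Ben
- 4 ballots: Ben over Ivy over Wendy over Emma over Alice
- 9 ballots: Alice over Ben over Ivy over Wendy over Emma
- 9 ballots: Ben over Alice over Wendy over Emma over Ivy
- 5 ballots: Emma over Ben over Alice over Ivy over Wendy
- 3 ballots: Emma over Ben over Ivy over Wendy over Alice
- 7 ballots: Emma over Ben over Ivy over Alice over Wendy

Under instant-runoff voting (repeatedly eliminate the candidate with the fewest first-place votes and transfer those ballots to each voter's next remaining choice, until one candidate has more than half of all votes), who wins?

Ben

Round 1: Ben 13, Wendy 6, Ivy 0, Alice 9, Emma 15. Ivy eliminated.
Round 2: Ben 13, Wendy 6, Alice 9, Emma 15. Wendy eliminated.
Round 3: Ben 13, Alice 9, Emma 21. Alice eliminated.
Round 4: Ben 22, Emma 21. Ben has a majority (≥22).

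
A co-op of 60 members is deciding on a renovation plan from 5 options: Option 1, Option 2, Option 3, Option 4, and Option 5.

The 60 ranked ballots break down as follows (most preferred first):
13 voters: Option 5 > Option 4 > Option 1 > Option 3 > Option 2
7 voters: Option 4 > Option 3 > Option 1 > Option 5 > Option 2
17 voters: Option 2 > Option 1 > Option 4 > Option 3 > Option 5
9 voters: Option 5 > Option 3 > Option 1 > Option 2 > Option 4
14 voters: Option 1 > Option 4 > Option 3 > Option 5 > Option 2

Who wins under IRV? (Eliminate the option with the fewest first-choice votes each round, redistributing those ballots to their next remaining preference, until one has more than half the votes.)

Option 1

Round 1: Option 1 14, Option 2 17, Option 3 0, Option 4 7, Option 5 22. Option 3 eliminated.
Round 2: Option 1 14, Option 2 17, Option 4 7, Option 5 22. Option 4 eliminated.
Round 3: Option 1 21, Option 2 17, Option 5 22. Option 2 eliminated.
Round 4: Option 1 38, Option 5 22. Option 1 has a majority (≥31).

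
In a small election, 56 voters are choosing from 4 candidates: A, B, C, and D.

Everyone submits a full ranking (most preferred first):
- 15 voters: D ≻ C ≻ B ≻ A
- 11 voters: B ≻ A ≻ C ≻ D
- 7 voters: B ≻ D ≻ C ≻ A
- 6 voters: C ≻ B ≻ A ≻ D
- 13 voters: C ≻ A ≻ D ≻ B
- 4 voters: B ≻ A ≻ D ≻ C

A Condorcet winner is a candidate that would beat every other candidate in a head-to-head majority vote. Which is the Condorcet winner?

C vs A: 41–15
C vs B: 34–22
C vs D: 30–26
C beats every other candidate.

C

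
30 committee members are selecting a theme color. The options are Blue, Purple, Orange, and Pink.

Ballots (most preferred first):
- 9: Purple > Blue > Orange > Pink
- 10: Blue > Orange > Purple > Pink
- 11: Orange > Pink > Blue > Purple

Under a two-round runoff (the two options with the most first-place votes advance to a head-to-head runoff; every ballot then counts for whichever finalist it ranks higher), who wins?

Blue

Round 1 first-place votes: Blue 10, Purple 9, Orange 11, Pink 0. Orange and Blue advance.
Runoff: Orange is ranked above Blue on 11 ballots, Blue above Orange on 19.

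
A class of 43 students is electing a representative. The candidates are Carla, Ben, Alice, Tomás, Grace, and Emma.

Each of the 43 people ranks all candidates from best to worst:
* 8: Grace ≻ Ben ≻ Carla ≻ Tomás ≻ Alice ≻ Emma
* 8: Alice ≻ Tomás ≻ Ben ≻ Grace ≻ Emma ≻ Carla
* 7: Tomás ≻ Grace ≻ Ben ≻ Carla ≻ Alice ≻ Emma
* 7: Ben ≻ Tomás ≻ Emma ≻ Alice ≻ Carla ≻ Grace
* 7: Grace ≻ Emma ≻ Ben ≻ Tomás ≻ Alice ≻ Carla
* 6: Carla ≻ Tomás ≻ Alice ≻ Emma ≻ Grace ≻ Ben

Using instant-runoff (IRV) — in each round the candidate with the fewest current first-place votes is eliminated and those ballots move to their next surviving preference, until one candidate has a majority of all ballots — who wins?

Round 1: Carla 6, Ben 7, Alice 8, Tomás 7, Grace 15, Emma 0. Emma eliminated.
Round 2: Carla 6, Ben 7, Alice 8, Tomás 7, Grace 15. Carla eliminated.
Round 3: Ben 7, Alice 8, Tomás 13, Grace 15. Ben eliminated.
Round 4: Alice 8, Tomás 20, Grace 15. Alice eliminated.
Round 5: Tomás 28, Grace 15. Tomás has a majority (≥22).

Tomás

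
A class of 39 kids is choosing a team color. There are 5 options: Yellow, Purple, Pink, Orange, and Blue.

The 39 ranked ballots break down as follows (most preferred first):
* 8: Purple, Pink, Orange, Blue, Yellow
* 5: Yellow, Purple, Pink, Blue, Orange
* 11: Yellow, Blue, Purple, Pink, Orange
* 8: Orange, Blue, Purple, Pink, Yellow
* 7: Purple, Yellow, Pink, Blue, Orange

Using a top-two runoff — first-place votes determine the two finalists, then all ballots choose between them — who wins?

Purple

Round 1 first-place votes: Yellow 16, Purple 15, Pink 0, Orange 8, Blue 0. Yellow and Purple advance.
Runoff: Yellow is ranked above Purple on 16 ballots, Purple above Yellow on 23.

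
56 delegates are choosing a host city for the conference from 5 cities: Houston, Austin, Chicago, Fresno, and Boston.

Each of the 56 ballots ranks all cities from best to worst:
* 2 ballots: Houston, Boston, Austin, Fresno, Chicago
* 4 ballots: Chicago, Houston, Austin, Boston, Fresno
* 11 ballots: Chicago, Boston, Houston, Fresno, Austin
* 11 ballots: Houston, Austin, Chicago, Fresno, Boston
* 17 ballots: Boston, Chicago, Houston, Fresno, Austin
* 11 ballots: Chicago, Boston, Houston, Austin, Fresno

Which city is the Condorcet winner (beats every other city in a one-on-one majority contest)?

Chicago vs Houston: 43–13
Chicago vs Austin: 43–13
Chicago vs Fresno: 54–2
Chicago vs Boston: 37–19
Chicago beats every other city.

Chicago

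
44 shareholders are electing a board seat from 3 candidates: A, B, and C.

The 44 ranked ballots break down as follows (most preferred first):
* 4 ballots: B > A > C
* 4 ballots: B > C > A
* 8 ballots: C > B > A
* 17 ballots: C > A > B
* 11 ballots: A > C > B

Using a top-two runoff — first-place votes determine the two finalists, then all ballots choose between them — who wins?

Round 1 first-place votes: A 11, B 8, C 25. C and A advance.
Runoff: C is ranked above A on 29 ballots, A above C on 15.

C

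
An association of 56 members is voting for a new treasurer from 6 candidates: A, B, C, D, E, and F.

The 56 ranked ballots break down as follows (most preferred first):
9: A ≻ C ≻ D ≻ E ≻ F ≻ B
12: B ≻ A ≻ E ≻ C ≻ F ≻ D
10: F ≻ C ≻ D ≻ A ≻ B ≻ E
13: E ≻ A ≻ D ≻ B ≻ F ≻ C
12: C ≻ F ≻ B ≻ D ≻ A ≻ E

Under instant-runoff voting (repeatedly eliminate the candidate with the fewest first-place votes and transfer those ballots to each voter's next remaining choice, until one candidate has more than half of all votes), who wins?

Round 1: A 9, B 12, C 12, D 0, E 13, F 10. D eliminated.
Round 2: A 9, B 12, C 12, E 13, F 10. A eliminated.
Round 3: B 12, C 21, E 13, F 10. F eliminated.
Round 4: B 12, C 31, E 13. C has a majority (≥29).

C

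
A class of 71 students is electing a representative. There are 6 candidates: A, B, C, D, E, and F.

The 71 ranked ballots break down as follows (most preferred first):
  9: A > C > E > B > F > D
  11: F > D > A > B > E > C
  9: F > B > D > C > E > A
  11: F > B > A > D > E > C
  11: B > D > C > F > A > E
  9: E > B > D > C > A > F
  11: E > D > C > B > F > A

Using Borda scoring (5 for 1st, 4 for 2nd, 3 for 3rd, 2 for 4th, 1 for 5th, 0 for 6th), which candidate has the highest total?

A: 9×5 + 11×3 + 9×0 + 11×3 + 11×1 + 9×1 + 11×0 = 131
B: 9×2 + 11×2 + 9×4 + 11×4 + 11×5 + 9×4 + 11×2 = 233
C: 9×4 + 11×0 + 9×2 + 11×0 + 11×3 + 9×2 + 11×3 = 138
D: 9×0 + 11×4 + 9×3 + 11×2 + 11×4 + 9×3 + 11×4 = 208
E: 9×3 + 11×1 + 9×1 + 11×1 + 11×0 + 9×5 + 11×5 = 158
F: 9×1 + 11×5 + 9×5 + 11×5 + 11×2 + 9×0 + 11×1 = 197

B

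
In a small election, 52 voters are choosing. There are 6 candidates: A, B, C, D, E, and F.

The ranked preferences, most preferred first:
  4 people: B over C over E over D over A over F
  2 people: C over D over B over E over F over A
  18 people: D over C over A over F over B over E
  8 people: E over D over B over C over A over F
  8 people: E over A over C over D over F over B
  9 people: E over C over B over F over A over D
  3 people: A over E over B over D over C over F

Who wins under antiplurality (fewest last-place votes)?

C

Last-place votes: A 2, B 8, C 0, D 9, E 18, F 15.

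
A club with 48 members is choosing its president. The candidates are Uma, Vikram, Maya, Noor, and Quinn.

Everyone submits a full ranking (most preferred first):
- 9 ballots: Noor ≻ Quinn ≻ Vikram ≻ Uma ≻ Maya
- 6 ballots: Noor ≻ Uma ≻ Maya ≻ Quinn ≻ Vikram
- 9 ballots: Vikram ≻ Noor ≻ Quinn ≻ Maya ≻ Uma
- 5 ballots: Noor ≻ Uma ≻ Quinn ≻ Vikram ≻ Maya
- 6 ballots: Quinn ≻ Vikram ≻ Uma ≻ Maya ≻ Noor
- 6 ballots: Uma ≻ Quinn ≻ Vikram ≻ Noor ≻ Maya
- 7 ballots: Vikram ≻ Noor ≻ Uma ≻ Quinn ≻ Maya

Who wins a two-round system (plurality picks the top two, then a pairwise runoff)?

Vikram

Round 1 first-place votes: Uma 6, Vikram 16, Maya 0, Noor 20, Quinn 6. Noor and Vikram advance.
Runoff: Noor is ranked above Vikram on 20 ballots, Vikram above Noor on 28.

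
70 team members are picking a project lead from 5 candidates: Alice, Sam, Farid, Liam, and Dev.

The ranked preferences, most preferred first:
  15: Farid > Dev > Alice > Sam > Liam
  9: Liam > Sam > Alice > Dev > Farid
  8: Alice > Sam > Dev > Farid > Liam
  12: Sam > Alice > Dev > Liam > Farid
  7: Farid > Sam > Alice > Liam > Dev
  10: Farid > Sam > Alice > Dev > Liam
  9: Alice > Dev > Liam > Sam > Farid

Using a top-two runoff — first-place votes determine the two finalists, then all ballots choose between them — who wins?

Alice

Round 1 first-place votes: Alice 17, Sam 12, Farid 32, Liam 9, Dev 0. Farid and Alice advance.
Runoff: Farid is ranked above Alice on 32 ballots, Alice above Farid on 38.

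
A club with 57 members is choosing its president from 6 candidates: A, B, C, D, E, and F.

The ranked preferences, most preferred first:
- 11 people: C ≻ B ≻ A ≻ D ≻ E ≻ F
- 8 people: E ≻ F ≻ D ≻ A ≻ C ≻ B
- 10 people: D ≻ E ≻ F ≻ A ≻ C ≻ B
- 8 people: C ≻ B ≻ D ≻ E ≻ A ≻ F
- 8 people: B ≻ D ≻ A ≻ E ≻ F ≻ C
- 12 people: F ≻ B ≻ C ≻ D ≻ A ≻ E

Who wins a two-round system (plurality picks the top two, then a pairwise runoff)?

F

Round 1 first-place votes: A 0, B 8, C 19, D 10, E 8, F 12. C and F advance.
Runoff: C is ranked above F on 19 ballots, F above C on 38.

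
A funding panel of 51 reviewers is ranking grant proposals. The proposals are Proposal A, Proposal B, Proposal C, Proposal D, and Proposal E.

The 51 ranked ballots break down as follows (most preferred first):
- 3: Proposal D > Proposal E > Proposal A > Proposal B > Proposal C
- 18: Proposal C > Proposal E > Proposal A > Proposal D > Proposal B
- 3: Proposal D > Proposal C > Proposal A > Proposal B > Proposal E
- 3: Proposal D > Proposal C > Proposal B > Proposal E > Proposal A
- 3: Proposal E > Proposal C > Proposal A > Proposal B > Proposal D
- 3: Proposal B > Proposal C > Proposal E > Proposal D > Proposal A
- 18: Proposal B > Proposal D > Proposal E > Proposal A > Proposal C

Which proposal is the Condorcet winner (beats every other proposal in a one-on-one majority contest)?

Proposal D

Proposal D vs Proposal A: 30–21
Proposal D vs Proposal B: 27–24
Proposal D vs Proposal C: 27–24
Proposal D vs Proposal E: 27–24
Proposal D beats every other proposal.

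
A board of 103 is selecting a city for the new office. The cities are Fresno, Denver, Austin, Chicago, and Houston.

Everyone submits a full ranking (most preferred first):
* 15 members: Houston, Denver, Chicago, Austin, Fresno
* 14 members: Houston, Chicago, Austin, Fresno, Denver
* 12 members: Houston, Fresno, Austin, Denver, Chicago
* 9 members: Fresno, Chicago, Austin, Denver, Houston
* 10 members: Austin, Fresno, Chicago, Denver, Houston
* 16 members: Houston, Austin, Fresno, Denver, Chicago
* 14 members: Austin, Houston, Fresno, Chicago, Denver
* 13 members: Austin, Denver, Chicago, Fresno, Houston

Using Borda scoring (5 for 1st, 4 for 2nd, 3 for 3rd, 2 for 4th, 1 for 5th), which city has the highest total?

Austin

Fresno: 15×1 + 14×2 + 12×4 + 9×5 + 10×4 + 16×3 + 14×3 + 13×2 = 292
Denver: 15×4 + 14×1 + 12×2 + 9×2 + 10×2 + 16×2 + 14×1 + 13×4 = 234
Austin: 15×2 + 14×3 + 12×3 + 9×3 + 10×5 + 16×4 + 14×5 + 13×5 = 384
Chicago: 15×3 + 14×4 + 12×1 + 9×4 + 10×3 + 16×1 + 14×2 + 13×3 = 262
Houston: 15×5 + 14×5 + 12×5 + 9×1 + 10×1 + 16×5 + 14×4 + 13×1 = 373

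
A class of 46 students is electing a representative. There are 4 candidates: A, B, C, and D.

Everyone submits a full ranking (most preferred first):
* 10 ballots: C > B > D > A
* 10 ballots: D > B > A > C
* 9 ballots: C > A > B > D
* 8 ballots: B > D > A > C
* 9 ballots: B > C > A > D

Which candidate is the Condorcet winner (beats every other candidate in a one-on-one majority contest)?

B vs A: 37–9
B vs C: 27–19
B vs D: 36–10
B beats every other candidate.

B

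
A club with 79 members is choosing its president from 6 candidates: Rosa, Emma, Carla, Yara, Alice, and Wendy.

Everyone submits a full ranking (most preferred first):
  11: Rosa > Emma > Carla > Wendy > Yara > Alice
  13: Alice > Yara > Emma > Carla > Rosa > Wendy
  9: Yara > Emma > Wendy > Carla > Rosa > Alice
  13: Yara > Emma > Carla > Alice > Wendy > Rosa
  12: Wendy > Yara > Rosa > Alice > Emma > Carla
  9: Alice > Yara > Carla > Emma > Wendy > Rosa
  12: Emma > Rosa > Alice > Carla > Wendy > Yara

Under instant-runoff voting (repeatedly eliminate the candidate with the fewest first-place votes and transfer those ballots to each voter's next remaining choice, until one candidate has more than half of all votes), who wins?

Round 1: Rosa 11, Emma 12, Carla 0, Yara 22, Alice 22, Wendy 12. Carla eliminated.
Round 2: Rosa 11, Emma 12, Yara 22, Alice 22, Wendy 12. Rosa eliminated.
Round 3: Emma 23, Yara 22, Alice 22, Wendy 12. Wendy eliminated.
Round 4: Emma 23, Yara 34, Alice 22. Alice eliminated.
Round 5: Emma 23, Yara 56. Yara has a majority (≥40).

Yara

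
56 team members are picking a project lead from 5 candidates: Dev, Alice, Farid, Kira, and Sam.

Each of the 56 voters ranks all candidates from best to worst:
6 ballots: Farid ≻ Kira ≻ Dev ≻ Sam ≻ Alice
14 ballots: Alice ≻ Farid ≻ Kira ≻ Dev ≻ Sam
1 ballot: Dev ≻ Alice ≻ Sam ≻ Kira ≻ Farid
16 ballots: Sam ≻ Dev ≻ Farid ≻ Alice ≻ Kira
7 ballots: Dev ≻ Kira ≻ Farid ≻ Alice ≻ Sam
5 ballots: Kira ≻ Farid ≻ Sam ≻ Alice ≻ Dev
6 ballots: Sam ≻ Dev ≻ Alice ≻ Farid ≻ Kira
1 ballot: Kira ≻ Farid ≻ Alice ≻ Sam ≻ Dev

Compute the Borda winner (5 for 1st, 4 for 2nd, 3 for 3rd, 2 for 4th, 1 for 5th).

Farid

Dev: 6×3 + 14×2 + 1×5 + 16×4 + 7×5 + 5×1 + 6×4 + 1×1 = 180
Alice: 6×1 + 14×5 + 1×4 + 16×2 + 7×2 + 5×2 + 6×3 + 1×3 = 157
Farid: 6×5 + 14×4 + 1×1 + 16×3 + 7×3 + 5×4 + 6×2 + 1×4 = 192
Kira: 6×4 + 14×3 + 1×2 + 16×1 + 7×4 + 5×5 + 6×1 + 1×5 = 148
Sam: 6×2 + 14×1 + 1×3 + 16×5 + 7×1 + 5×3 + 6×5 + 1×2 = 163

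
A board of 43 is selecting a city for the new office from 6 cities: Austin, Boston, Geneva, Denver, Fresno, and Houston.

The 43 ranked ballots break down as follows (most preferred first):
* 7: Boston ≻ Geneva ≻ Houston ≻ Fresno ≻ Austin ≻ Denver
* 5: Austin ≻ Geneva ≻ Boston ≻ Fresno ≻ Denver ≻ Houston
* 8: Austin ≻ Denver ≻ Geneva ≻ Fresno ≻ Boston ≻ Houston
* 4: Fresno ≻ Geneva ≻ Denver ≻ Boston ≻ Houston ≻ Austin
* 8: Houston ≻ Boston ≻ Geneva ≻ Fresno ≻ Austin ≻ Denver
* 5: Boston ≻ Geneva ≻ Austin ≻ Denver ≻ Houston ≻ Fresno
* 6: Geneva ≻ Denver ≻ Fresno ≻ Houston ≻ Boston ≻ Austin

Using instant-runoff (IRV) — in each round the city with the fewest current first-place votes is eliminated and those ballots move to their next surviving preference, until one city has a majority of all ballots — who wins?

Round 1: Austin 13, Boston 12, Geneva 6, Denver 0, Fresno 4, Houston 8. Denver eliminated.
Round 2: Austin 13, Boston 12, Geneva 6, Fresno 4, Houston 8. Fresno eliminated.
Round 3: Austin 13, Boston 12, Geneva 10, Houston 8. Houston eliminated.
Round 4: Austin 13, Boston 20, Geneva 10. Geneva eliminated.
Round 5: Austin 13, Boston 30. Boston has a majority (≥22).

Boston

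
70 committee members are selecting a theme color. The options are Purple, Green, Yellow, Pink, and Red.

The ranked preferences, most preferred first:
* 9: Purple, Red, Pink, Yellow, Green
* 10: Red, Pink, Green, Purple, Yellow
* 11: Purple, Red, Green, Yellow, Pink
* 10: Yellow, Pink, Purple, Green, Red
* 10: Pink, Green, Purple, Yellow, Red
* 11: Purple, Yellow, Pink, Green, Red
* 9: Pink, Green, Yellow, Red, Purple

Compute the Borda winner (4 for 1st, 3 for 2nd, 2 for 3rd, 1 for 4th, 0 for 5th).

Pink

Purple: 9×4 + 10×1 + 11×4 + 10×2 + 10×2 + 11×4 + 9×0 = 174
Green: 9×0 + 10×2 + 11×2 + 10×1 + 10×3 + 11×1 + 9×3 = 120
Yellow: 9×1 + 10×0 + 11×1 + 10×4 + 10×1 + 11×3 + 9×2 = 121
Pink: 9×2 + 10×3 + 11×0 + 10×3 + 10×4 + 11×2 + 9×4 = 176
Red: 9×3 + 10×4 + 11×3 + 10×0 + 10×0 + 11×0 + 9×1 = 109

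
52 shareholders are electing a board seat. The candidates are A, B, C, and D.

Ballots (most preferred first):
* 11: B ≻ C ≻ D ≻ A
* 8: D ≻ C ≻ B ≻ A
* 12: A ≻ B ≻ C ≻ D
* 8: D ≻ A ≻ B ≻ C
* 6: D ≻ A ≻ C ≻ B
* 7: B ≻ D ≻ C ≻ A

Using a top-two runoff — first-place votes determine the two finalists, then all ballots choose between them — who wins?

B

Round 1 first-place votes: A 12, B 18, C 0, D 22. D and B advance.
Runoff: D is ranked above B on 22 ballots, B above D on 30.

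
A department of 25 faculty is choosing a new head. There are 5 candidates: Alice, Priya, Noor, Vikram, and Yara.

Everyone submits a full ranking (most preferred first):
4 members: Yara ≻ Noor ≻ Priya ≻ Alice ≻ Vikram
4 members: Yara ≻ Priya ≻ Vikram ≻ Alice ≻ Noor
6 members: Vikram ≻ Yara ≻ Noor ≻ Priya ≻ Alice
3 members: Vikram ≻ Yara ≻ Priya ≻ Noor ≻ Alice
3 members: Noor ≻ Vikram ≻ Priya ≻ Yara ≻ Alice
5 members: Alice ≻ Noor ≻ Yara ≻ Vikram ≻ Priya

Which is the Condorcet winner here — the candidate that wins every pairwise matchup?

Yara vs Alice: 20–5
Yara vs Priya: 22–3
Yara vs Noor: 17–8
Yara vs Vikram: 13–12
Yara beats every other candidate.

Yara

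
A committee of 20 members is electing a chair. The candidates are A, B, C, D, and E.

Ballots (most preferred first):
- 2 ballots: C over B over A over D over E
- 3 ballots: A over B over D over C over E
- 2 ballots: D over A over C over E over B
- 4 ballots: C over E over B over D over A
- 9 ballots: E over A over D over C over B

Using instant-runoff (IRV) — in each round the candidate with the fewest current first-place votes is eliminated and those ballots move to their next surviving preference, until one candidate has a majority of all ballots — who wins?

C

Round 1: A 3, B 0, C 6, D 2, E 9. B eliminated.
Round 2: A 3, C 6, D 2, E 9. D eliminated.
Round 3: A 5, C 6, E 9. A eliminated.
Round 4: C 11, E 9. C has a majority (≥11).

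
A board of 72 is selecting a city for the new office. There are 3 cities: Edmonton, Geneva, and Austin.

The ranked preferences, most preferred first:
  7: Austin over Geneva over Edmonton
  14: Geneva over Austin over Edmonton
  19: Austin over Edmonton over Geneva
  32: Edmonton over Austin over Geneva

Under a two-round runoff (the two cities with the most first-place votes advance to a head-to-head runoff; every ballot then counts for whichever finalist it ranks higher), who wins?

Round 1 first-place votes: Edmonton 32, Geneva 14, Austin 26. Edmonton and Austin advance.
Runoff: Edmonton is ranked above Austin on 32 ballots, Austin above Edmonton on 40.

Austin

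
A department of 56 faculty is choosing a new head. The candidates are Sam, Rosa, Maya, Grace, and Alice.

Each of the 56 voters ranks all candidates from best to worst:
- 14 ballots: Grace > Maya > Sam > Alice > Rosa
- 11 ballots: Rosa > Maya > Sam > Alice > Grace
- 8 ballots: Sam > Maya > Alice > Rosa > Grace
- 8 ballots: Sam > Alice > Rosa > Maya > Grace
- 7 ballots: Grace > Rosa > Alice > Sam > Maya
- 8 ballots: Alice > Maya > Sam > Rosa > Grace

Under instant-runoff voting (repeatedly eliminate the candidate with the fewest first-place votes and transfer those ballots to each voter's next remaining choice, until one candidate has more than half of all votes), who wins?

Sam

Round 1: Sam 16, Rosa 11, Maya 0, Grace 21, Alice 8. Maya eliminated.
Round 2: Sam 16, Rosa 11, Grace 21, Alice 8. Alice eliminated.
Round 3: Sam 24, Rosa 11, Grace 21. Rosa eliminated.
Round 4: Sam 35, Grace 21. Sam has a majority (≥29).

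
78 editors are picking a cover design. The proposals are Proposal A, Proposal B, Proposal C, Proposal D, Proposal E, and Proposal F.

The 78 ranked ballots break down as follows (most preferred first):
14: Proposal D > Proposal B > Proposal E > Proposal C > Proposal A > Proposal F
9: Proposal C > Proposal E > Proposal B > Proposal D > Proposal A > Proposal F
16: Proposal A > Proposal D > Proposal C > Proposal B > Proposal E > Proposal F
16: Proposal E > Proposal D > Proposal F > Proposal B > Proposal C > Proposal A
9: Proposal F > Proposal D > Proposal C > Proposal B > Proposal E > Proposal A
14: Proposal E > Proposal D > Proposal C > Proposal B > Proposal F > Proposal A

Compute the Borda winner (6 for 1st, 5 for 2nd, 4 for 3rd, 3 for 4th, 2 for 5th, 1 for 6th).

Proposal A: 14×2 + 9×2 + 16×6 + 16×1 + 9×1 + 14×1 = 181
Proposal B: 14×5 + 9×4 + 16×3 + 16×3 + 9×3 + 14×3 = 271
Proposal C: 14×3 + 9×6 + 16×4 + 16×2 + 9×4 + 14×4 = 284
Proposal D: 14×6 + 9×3 + 16×5 + 16×5 + 9×5 + 14×5 = 386
Proposal E: 14×4 + 9×5 + 16×2 + 16×6 + 9×2 + 14×6 = 331
Proposal F: 14×1 + 9×1 + 16×1 + 16×4 + 9×6 + 14×2 = 185

Proposal D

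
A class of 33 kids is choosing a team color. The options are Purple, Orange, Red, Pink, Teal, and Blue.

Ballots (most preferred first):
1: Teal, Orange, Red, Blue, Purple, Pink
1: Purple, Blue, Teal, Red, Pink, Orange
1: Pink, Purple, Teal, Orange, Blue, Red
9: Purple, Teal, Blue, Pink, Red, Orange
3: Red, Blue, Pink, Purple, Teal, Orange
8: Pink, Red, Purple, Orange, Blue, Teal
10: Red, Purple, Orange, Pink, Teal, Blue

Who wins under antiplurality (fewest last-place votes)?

Last-place votes: Purple 0, Orange 13, Red 1, Pink 1, Teal 8, Blue 10.

Purple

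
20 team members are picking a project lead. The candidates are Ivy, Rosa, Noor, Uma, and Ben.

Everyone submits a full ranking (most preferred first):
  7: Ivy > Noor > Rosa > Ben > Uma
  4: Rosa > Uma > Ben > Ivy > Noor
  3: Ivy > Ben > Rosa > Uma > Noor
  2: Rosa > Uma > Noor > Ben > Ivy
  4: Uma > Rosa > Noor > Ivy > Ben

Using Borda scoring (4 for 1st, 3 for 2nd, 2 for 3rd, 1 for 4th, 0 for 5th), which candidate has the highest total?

Ivy: 7×4 + 4×1 + 3×4 + 2×0 + 4×1 = 48
Rosa: 7×2 + 4×4 + 3×2 + 2×4 + 4×3 = 56
Noor: 7×3 + 4×0 + 3×0 + 2×2 + 4×2 = 33
Uma: 7×0 + 4×3 + 3×1 + 2×3 + 4×4 = 37
Ben: 7×1 + 4×2 + 3×3 + 2×1 + 4×0 = 26

Rosa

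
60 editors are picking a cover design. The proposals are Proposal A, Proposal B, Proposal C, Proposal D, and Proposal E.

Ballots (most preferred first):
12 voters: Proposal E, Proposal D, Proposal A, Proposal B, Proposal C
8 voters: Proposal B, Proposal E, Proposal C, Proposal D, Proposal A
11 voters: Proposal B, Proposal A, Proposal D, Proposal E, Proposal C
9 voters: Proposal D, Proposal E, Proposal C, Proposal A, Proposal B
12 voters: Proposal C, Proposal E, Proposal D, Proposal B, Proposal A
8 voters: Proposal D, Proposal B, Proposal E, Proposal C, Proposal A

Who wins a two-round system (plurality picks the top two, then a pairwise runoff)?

Round 1 first-place votes: Proposal A 0, Proposal B 19, Proposal C 12, Proposal D 17, Proposal E 12. Proposal B and Proposal D advance.
Runoff: Proposal B is ranked above Proposal D on 19 ballots, Proposal D above Proposal B on 41.

Proposal D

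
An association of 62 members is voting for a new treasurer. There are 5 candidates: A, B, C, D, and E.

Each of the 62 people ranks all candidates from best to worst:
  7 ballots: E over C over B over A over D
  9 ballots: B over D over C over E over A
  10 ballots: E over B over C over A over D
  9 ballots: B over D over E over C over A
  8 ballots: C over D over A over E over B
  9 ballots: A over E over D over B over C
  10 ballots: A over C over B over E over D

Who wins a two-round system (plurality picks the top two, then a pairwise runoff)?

Round 1 first-place votes: A 19, B 18, C 8, D 0, E 17. A and B advance.
Runoff: A is ranked above B on 27 ballots, B above A on 35.

B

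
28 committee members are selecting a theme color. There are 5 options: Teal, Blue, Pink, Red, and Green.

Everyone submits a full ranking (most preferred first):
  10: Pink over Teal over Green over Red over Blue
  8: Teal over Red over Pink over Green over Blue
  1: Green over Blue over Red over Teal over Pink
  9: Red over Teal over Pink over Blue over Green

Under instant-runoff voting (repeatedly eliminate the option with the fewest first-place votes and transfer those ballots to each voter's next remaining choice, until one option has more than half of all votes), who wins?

Round 1: Teal 8, Blue 0, Pink 10, Red 9, Green 1. Blue eliminated.
Round 2: Teal 8, Pink 10, Red 9, Green 1. Green eliminated.
Round 3: Teal 8, Pink 10, Red 10. Teal eliminated.
Round 4: Pink 10, Red 18. Red has a majority (≥15).

Red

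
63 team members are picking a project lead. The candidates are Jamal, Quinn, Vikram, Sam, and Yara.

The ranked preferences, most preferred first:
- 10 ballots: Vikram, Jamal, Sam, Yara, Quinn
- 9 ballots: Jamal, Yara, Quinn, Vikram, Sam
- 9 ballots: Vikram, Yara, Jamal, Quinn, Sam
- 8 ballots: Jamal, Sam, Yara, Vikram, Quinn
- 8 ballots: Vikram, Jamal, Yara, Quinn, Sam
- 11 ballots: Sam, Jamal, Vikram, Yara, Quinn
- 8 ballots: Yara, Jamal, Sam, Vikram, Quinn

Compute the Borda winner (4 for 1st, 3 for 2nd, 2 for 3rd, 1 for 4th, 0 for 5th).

Jamal

Jamal: 10×3 + 9×4 + 9×2 + 8×4 + 8×3 + 11×3 + 8×3 = 197
Quinn: 10×0 + 9×2 + 9×1 + 8×0 + 8×1 + 11×0 + 8×0 = 35
Vikram: 10×4 + 9×1 + 9×4 + 8×1 + 8×4 + 11×2 + 8×1 = 155
Sam: 10×2 + 9×0 + 9×0 + 8×3 + 8×0 + 11×4 + 8×2 = 104
Yara: 10×1 + 9×3 + 9×3 + 8×2 + 8×2 + 11×1 + 8×4 = 139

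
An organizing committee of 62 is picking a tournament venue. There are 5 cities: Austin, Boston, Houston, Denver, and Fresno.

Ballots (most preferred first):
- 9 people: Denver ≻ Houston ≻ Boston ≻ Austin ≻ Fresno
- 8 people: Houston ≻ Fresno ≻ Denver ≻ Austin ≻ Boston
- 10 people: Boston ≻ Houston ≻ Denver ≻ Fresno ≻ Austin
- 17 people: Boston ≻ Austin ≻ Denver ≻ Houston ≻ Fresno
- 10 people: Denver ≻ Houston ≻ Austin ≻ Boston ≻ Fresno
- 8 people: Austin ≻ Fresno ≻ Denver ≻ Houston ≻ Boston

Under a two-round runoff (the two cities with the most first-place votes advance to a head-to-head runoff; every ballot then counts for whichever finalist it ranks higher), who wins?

Denver

Round 1 first-place votes: Austin 8, Boston 27, Houston 8, Denver 19, Fresno 0. Boston and Denver advance.
Runoff: Boston is ranked above Denver on 27 ballots, Denver above Boston on 35.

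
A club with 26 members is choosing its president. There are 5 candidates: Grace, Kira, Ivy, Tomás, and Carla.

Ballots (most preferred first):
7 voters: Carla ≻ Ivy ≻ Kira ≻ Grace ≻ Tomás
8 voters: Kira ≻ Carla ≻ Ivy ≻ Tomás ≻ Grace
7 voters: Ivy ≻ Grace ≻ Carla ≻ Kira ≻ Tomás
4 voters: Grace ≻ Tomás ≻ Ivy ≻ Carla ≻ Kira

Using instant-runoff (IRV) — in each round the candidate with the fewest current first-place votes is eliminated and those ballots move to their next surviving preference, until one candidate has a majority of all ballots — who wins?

Ivy

Round 1: Grace 4, Kira 8, Ivy 7, Tomás 0, Carla 7. Tomás eliminated.
Round 2: Grace 4, Kira 8, Ivy 7, Carla 7. Grace eliminated.
Round 3: Kira 8, Ivy 11, Carla 7. Carla eliminated.
Round 4: Kira 8, Ivy 18. Ivy has a majority (≥14).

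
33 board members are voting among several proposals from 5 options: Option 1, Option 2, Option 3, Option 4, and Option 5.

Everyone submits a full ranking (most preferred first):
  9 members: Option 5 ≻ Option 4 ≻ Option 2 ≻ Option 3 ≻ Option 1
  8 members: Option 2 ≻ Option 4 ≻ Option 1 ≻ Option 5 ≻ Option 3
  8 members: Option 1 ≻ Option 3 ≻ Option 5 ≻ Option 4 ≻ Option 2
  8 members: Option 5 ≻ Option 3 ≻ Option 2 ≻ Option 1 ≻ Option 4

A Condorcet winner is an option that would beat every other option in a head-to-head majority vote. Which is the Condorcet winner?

Option 5 vs Option 1: 17–16
Option 5 vs Option 2: 25–8
Option 5 vs Option 3: 25–8
Option 5 vs Option 4: 25–8
Option 5 beats every other option.

Option 5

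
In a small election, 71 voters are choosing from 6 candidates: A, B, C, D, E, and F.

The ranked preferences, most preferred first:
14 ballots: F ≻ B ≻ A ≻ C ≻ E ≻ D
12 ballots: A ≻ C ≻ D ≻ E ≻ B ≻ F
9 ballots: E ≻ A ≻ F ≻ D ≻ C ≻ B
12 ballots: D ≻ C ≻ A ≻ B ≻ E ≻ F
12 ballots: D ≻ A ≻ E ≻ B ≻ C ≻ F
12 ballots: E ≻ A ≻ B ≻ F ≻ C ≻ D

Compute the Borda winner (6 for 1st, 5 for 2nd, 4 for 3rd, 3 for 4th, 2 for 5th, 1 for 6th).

A

A: 14×4 + 12×6 + 9×5 + 12×4 + 12×5 + 12×5 = 341
B: 14×5 + 12×2 + 9×1 + 12×3 + 12×3 + 12×4 = 223
C: 14×3 + 12×5 + 9×2 + 12×5 + 12×2 + 12×2 = 228
D: 14×1 + 12×4 + 9×3 + 12×6 + 12×6 + 12×1 = 245
E: 14×2 + 12×3 + 9×6 + 12×2 + 12×4 + 12×6 = 262
F: 14×6 + 12×1 + 9×4 + 12×1 + 12×1 + 12×3 = 192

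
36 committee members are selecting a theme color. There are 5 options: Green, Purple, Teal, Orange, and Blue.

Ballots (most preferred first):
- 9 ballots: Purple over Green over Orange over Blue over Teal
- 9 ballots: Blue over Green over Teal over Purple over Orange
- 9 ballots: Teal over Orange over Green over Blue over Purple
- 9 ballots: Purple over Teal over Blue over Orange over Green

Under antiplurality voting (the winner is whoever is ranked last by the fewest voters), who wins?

Last-place votes: Green 9, Purple 9, Teal 9, Orange 9, Blue 0.

Blue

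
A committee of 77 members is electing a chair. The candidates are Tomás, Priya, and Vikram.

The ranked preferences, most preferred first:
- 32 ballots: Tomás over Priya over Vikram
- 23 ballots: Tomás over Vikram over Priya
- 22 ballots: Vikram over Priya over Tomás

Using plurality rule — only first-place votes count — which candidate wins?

Tomás

First-place votes: Tomás 55, Priya 0, Vikram 22.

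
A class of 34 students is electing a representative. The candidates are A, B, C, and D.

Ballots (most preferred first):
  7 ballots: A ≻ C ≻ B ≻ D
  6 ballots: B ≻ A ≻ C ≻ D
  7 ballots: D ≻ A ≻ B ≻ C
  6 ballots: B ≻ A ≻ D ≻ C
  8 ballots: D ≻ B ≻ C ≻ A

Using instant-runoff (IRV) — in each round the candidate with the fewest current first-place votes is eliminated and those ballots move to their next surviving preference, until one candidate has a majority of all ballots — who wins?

Round 1: A 7, B 12, C 0, D 15. C eliminated.
Round 2: A 7, B 12, D 15. A eliminated.
Round 3: B 19, D 15. B has a majority (≥18).

B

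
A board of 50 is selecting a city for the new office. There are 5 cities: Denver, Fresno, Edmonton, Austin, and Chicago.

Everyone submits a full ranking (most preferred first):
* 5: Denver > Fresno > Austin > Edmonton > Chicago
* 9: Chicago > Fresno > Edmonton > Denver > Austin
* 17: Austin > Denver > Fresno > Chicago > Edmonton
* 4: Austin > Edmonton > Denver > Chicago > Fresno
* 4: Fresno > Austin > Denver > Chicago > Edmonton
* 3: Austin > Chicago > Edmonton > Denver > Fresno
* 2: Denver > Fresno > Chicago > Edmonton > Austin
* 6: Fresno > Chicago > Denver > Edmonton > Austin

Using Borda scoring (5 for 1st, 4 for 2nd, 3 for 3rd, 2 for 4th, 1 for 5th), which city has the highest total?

Denver: 5×5 + 9×2 + 17×4 + 4×3 + 4×3 + 3×2 + 2×5 + 6×3 = 169
Fresno: 5×4 + 9×4 + 17×3 + 4×1 + 4×5 + 3×1 + 2×4 + 6×5 = 172
Edmonton: 5×2 + 9×3 + 17×1 + 4×4 + 4×1 + 3×3 + 2×2 + 6×2 = 99
Austin: 5×3 + 9×1 + 17×5 + 4×5 + 4×4 + 3×5 + 2×1 + 6×1 = 168
Chicago: 5×1 + 9×5 + 17×2 + 4×2 + 4×2 + 3×4 + 2×3 + 6×4 = 142

Fresno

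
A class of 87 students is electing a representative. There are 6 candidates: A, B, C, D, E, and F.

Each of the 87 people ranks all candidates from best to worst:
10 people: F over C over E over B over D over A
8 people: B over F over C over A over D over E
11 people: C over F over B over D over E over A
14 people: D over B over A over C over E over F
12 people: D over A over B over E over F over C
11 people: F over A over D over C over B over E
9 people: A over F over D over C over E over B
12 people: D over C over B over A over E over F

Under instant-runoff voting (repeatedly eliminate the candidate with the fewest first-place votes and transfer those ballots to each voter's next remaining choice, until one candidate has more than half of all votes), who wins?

F

Round 1: A 9, B 8, C 11, D 38, E 0, F 21. E eliminated.
Round 2: A 9, B 8, C 11, D 38, F 21. B eliminated.
Round 3: A 9, C 11, D 38, F 29. A eliminated.
Round 4: C 11, D 38, F 38. C eliminated.
Round 5: D 38, F 49. F has a majority (≥44).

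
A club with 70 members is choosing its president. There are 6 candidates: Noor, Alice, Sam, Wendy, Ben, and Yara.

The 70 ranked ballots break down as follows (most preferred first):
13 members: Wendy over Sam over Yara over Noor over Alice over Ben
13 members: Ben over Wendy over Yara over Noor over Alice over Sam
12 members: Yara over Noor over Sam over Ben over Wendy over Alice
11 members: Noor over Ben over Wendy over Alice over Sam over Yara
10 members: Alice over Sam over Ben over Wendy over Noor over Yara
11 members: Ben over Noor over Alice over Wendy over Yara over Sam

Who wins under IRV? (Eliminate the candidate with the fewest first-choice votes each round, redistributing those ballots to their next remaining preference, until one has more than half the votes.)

Ben

Round 1: Noor 11, Alice 10, Sam 0, Wendy 13, Ben 24, Yara 12. Sam eliminated.
Round 2: Noor 11, Alice 10, Wendy 13, Ben 24, Yara 12. Alice eliminated.
Round 3: Noor 11, Wendy 13, Ben 34, Yara 12. Noor eliminated.
Round 4: Wendy 13, Ben 45, Yara 12. Ben has a majority (≥36).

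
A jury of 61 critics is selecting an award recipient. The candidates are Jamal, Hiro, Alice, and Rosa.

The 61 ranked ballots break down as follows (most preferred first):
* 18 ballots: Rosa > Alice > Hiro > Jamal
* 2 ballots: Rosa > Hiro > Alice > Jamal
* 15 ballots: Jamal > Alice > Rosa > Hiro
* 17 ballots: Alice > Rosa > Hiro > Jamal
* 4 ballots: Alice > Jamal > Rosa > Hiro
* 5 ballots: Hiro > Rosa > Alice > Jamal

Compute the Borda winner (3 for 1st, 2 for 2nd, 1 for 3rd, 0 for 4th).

Alice

Jamal: 18×0 + 2×0 + 15×3 + 17×0 + 4×2 + 5×0 = 53
Hiro: 18×1 + 2×2 + 15×0 + 17×1 + 4×0 + 5×3 = 54
Alice: 18×2 + 2×1 + 15×2 + 17×3 + 4×3 + 5×1 = 136
Rosa: 18×3 + 2×3 + 15×1 + 17×2 + 4×1 + 5×2 = 123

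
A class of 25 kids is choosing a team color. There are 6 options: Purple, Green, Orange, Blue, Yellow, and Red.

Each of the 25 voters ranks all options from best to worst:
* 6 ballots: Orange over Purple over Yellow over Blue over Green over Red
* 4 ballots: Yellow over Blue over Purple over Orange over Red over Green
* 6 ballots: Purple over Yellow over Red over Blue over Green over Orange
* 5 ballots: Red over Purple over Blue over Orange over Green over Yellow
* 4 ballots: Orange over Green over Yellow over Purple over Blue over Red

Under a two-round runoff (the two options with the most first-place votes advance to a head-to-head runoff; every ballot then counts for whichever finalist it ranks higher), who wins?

Purple

Round 1 first-place votes: Purple 6, Green 0, Orange 10, Blue 0, Yellow 4, Red 5. Orange and Purple advance.
Runoff: Orange is ranked above Purple on 10 ballots, Purple above Orange on 15.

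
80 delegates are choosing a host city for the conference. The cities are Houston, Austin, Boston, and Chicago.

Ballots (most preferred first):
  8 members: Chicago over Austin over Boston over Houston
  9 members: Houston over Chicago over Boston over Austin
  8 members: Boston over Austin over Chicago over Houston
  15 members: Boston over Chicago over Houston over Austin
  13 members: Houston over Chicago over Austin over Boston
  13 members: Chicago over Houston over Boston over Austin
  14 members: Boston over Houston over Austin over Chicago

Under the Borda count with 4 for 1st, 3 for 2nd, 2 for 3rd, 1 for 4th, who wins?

Chicago

Houston: 8×1 + 9×4 + 8×1 + 15×2 + 13×4 + 13×3 + 14×3 = 215
Austin: 8×3 + 9×1 + 8×3 + 15×1 + 13×2 + 13×1 + 14×2 = 139
Boston: 8×2 + 9×2 + 8×4 + 15×4 + 13×1 + 13×2 + 14×4 = 221
Chicago: 8×4 + 9×3 + 8×2 + 15×3 + 13×3 + 13×4 + 14×1 = 225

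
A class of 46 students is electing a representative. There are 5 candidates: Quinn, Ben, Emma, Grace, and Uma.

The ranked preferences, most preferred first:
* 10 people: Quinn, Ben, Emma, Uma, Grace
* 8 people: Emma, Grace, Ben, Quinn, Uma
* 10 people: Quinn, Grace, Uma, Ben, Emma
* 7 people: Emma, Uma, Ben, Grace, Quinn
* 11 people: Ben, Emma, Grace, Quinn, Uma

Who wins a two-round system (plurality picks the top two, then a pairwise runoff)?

Round 1 first-place votes: Quinn 20, Ben 11, Emma 15, Grace 0, Uma 0. Quinn and Emma advance.
Runoff: Quinn is ranked above Emma on 20 ballots, Emma above Quinn on 26.

Emma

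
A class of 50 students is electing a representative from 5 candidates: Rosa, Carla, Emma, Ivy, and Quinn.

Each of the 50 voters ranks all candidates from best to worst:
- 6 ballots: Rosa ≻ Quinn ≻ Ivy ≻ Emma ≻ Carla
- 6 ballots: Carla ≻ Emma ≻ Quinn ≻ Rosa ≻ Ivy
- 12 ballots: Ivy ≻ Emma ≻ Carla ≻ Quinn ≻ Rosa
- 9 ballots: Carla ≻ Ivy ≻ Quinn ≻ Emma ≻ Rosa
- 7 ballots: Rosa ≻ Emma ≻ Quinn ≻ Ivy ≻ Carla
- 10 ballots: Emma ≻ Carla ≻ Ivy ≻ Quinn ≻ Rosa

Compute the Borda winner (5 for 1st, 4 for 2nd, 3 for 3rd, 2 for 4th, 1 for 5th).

Emma

Rosa: 6×5 + 6×2 + 12×1 + 9×1 + 7×5 + 10×1 = 108
Carla: 6×1 + 6×5 + 12×3 + 9×5 + 7×1 + 10×4 = 164
Emma: 6×2 + 6×4 + 12×4 + 9×2 + 7×4 + 10×5 = 180
Ivy: 6×3 + 6×1 + 12×5 + 9×4 + 7×2 + 10×3 = 164
Quinn: 6×4 + 6×3 + 12×2 + 9×3 + 7×3 + 10×2 = 134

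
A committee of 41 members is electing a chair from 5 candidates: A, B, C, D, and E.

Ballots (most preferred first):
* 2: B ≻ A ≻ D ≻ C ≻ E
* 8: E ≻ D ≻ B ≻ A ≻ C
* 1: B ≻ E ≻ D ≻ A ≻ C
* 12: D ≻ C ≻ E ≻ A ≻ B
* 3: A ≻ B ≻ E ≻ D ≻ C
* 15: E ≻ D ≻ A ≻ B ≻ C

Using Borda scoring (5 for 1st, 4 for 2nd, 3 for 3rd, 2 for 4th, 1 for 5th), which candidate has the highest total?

D

A: 2×4 + 8×2 + 1×2 + 12×2 + 3×5 + 15×3 = 110
B: 2×5 + 8×3 + 1×5 + 12×1 + 3×4 + 15×2 = 93
C: 2×2 + 8×1 + 1×1 + 12×4 + 3×1 + 15×1 = 79
D: 2×3 + 8×4 + 1×3 + 12×5 + 3×2 + 15×4 = 167
E: 2×1 + 8×5 + 1×4 + 12×3 + 3×3 + 15×5 = 166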